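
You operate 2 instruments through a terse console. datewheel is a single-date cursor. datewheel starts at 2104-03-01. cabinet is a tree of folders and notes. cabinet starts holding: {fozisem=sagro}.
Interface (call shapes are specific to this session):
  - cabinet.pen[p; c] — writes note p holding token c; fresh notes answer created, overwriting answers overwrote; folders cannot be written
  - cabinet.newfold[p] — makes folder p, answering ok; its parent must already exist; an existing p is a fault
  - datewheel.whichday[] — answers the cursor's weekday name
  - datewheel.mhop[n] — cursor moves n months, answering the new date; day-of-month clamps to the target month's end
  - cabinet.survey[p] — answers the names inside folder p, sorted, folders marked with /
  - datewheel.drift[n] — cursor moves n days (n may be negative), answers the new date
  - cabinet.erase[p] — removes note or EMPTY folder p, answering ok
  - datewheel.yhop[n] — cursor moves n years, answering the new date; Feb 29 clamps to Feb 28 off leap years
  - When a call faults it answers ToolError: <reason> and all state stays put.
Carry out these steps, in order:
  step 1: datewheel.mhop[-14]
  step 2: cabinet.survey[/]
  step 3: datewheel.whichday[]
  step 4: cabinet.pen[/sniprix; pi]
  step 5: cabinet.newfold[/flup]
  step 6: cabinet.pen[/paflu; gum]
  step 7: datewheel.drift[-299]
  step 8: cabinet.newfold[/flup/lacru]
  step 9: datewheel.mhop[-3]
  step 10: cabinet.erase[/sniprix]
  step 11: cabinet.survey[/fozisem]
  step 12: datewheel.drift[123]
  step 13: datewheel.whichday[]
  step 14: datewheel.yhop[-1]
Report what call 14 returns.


! datewheel.mhop(n='-14') == 2103-01-01
! cabinet.survey(p='/') == [fozisem]
! datewheel.whichday() == Monday
! cabinet.pen(p='/sniprix', c='pi') == created
! cabinet.newfold(p='/flup') == ok
! cabinet.pen(p='/paflu', c='gum') == created
! datewheel.drift(n='-299') == 2102-03-08
! cabinet.newfold(p='/flup/lacru') == ok
! datewheel.mhop(n='-3') == 2101-12-08
! cabinet.erase(p='/sniprix') == ok
! cabinet.survey(p='/fozisem') == ToolError: not a directory
! datewheel.drift(n='123') == 2102-04-10
! datewheel.whichday() == Monday
! datewheel.yhop(n='-1') == 2101-04-10

Answer: 2101-04-10


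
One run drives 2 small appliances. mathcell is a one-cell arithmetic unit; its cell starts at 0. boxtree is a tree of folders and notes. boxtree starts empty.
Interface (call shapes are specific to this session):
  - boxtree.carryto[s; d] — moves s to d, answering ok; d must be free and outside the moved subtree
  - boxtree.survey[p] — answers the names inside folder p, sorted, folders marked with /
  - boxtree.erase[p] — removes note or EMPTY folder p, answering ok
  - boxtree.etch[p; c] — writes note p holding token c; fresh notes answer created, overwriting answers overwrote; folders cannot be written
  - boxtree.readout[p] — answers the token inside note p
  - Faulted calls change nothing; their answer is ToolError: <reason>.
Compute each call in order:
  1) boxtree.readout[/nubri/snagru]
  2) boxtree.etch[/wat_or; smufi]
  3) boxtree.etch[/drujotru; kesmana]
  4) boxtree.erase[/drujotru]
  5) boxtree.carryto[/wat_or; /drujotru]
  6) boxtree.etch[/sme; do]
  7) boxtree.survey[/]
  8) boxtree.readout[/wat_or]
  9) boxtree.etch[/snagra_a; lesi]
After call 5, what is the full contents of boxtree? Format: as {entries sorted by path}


I use readout(p=/nubri/snagru), → ToolError: not found.
I use etch(p=/wat_or, c=smufi), and see created.
I invoke etch(p=/drujotru, c=kesmana): created.
Using erase(p=/drujotru), giving ok.
I run carryto(s=/wat_or, d=/drujotru), → ok.
I run etch(p=/sme, c=do): created.
I invoke survey(p=/): [drujotru, sme].
Next I call readout(p=/wat_or), which returns ToolError: not found.
I invoke etch(p=/snagra_a, c=lesi): created.

Answer: {drujotru=smufi}


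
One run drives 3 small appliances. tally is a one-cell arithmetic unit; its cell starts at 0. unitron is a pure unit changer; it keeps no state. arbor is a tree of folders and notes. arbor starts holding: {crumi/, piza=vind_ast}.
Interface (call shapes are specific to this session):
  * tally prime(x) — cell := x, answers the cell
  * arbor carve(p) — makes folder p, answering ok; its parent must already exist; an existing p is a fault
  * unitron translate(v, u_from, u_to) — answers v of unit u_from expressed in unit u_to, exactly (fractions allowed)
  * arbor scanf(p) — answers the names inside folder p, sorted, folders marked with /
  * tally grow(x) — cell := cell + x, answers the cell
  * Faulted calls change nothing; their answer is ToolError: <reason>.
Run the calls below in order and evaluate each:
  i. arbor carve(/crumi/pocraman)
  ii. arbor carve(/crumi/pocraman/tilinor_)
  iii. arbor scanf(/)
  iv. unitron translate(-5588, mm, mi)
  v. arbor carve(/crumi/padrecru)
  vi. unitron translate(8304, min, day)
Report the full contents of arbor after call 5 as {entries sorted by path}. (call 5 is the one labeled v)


Answer: {crumi/, crumi/padrecru/, crumi/pocraman/, crumi/pocraman/tilinor_/, piza=vind_ast}

Derivation:
Act: arbor carve[p→/crumi/pocraman]
Obs: ok
Act: arbor carve[p→/crumi/pocraman/tilinor_]
Obs: ok
Act: arbor scanf[p→/]
Obs: [crumi/, piza]
Act: unitron translate[v→-5588; u_from→mm; u_to→mi]
Obs: -1/288
Act: arbor carve[p→/crumi/padrecru]
Obs: ok
Act: unitron translate[v→8304; u_from→min; u_to→day]
Obs: 173/30


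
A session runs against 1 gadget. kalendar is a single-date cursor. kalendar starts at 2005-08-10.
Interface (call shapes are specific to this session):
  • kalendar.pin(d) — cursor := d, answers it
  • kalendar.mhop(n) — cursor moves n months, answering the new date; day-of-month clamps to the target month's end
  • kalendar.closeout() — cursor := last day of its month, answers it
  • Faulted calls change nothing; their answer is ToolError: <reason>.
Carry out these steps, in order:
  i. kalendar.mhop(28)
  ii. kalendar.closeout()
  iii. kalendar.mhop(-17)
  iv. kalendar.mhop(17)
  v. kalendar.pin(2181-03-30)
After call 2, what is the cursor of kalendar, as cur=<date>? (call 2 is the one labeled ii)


Act: kalendar.mhop[n: 28]
Obs: 2007-12-10
Act: kalendar.closeout[]
Obs: 2007-12-31
Act: kalendar.mhop[n: -17]
Obs: 2006-07-31
Act: kalendar.mhop[n: 17]
Obs: 2007-12-31
Act: kalendar.pin[d: 2181-03-30]
Obs: 2181-03-30

Answer: cur=2007-12-31


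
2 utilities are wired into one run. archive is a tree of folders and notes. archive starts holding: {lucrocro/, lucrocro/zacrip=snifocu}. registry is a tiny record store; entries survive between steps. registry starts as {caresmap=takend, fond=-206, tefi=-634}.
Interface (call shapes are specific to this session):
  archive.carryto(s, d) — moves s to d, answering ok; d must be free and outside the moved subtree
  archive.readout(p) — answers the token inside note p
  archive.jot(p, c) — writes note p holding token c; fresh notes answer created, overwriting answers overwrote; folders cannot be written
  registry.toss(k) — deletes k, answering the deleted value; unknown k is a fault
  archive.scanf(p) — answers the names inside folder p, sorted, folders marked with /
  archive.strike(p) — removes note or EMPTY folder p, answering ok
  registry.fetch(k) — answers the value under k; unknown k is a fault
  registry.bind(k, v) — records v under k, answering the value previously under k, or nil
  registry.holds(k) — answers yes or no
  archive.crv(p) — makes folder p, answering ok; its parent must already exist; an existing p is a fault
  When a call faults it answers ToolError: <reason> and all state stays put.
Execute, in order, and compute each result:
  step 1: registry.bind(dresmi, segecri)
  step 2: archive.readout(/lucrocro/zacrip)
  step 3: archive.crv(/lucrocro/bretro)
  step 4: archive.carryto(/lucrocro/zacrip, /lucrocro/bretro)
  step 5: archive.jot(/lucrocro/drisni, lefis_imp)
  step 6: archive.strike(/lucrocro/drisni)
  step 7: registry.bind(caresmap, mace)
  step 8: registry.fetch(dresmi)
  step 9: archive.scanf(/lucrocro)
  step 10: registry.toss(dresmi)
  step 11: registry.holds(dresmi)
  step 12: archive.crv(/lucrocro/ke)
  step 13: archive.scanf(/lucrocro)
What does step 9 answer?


Answer: [bretro/, zacrip]

Derivation:
Act: registry.bind[k: dresmi; v: segecri]
Obs: nil
Act: archive.readout[p: /lucrocro/zacrip]
Obs: snifocu
Act: archive.crv[p: /lucrocro/bretro]
Obs: ok
Act: archive.carryto[s: /lucrocro/zacrip; d: /lucrocro/bretro]
Obs: ToolError: exists
Act: archive.jot[p: /lucrocro/drisni; c: lefis_imp]
Obs: created
Act: archive.strike[p: /lucrocro/drisni]
Obs: ok
Act: registry.bind[k: caresmap; v: mace]
Obs: takend
Act: registry.fetch[k: dresmi]
Obs: segecri
Act: archive.scanf[p: /lucrocro]
Obs: [bretro/, zacrip]
Act: registry.toss[k: dresmi]
Obs: segecri
Act: registry.holds[k: dresmi]
Obs: no
Act: archive.crv[p: /lucrocro/ke]
Obs: ok
Act: archive.scanf[p: /lucrocro]
Obs: [bretro/, ke/, zacrip]


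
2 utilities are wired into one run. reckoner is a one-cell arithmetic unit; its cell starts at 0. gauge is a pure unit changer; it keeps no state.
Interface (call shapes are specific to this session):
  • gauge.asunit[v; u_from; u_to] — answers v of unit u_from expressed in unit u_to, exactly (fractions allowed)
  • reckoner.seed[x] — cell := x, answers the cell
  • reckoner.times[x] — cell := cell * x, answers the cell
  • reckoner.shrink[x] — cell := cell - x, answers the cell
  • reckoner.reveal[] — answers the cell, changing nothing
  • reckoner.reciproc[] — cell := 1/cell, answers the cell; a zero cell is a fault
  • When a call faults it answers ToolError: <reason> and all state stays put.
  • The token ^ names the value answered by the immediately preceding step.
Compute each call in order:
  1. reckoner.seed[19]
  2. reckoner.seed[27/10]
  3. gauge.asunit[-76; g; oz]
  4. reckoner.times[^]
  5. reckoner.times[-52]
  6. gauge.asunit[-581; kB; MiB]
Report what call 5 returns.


Do: seed[x: 19]
See: 19
Do: seed[x: 27/10]
See: 27/10
Do: asunit[v: -76; u_from: g; u_to: oz]
See: -121600000/45359237
Do: times[x: ^]
See: -328320000/45359237
Do: times[x: -52]
See: 17072640000/45359237
Do: asunit[v: -581; u_from: kB; u_to: MiB]
See: -72625/131072

Answer: 17072640000/45359237


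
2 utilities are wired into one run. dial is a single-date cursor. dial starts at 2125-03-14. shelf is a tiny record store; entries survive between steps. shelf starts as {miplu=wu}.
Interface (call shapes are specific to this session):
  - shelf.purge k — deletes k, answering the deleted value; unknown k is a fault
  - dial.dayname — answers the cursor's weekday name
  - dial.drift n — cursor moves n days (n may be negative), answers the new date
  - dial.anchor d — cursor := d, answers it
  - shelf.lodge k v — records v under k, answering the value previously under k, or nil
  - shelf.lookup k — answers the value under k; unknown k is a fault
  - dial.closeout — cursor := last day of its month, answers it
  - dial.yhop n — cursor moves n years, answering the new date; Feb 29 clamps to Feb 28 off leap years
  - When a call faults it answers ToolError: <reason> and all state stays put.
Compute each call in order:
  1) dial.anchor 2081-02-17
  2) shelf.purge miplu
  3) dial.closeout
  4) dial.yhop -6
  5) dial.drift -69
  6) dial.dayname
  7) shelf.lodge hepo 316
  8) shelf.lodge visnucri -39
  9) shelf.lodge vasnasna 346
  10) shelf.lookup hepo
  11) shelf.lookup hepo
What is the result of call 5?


Answer: 2074-12-21

Derivation:
→ dial.anchor(2081-02-17)
← 2081-02-17
→ shelf.purge(miplu)
← wu
→ dial.closeout()
← 2081-02-28
→ dial.yhop(-6)
← 2075-02-28
→ dial.drift(-69)
← 2074-12-21
→ dial.dayname()
← Friday
→ shelf.lodge(hepo, 316)
← nil
→ shelf.lodge(visnucri, -39)
← nil
→ shelf.lodge(vasnasna, 346)
← nil
→ shelf.lookup(hepo)
← 316
→ shelf.lookup(hepo)
← 316


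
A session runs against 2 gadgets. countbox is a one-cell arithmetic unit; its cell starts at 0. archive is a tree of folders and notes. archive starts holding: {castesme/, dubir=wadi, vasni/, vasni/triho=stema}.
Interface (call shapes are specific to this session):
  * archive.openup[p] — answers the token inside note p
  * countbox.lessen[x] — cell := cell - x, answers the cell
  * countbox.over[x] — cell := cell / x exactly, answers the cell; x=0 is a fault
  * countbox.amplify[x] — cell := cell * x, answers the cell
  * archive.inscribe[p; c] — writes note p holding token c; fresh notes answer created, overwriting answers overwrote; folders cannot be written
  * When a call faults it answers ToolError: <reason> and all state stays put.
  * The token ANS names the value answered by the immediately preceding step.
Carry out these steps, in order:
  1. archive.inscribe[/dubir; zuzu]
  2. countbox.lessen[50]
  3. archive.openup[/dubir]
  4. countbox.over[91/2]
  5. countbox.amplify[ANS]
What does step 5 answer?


Answer: 10000/8281

Derivation:
-- inscribe(p: /dubir, c: zuzu) -> overwrote
-- lessen(x: 50) -> -50
-- openup(p: /dubir) -> zuzu
-- over(x: 91/2) -> -100/91
-- amplify(x: ANS) -> 10000/8281


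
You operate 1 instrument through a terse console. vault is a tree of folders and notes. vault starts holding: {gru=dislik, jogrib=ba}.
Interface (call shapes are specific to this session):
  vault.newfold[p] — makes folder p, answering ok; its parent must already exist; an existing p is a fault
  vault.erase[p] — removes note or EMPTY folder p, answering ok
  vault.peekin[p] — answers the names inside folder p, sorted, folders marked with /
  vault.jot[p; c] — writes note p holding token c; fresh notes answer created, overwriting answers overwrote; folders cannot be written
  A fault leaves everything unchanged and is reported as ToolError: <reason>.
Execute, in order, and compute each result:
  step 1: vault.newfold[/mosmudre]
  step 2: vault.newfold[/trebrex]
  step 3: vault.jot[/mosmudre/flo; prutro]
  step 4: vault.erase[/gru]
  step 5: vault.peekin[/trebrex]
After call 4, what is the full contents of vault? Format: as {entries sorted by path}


→ newfold(p: /mosmudre)
← ok
→ newfold(p: /trebrex)
← ok
→ jot(p: /mosmudre/flo, c: prutro)
← created
→ erase(p: /gru)
← ok
→ peekin(p: /trebrex)
← []

Answer: {jogrib=ba, mosmudre/, mosmudre/flo=prutro, trebrex/}


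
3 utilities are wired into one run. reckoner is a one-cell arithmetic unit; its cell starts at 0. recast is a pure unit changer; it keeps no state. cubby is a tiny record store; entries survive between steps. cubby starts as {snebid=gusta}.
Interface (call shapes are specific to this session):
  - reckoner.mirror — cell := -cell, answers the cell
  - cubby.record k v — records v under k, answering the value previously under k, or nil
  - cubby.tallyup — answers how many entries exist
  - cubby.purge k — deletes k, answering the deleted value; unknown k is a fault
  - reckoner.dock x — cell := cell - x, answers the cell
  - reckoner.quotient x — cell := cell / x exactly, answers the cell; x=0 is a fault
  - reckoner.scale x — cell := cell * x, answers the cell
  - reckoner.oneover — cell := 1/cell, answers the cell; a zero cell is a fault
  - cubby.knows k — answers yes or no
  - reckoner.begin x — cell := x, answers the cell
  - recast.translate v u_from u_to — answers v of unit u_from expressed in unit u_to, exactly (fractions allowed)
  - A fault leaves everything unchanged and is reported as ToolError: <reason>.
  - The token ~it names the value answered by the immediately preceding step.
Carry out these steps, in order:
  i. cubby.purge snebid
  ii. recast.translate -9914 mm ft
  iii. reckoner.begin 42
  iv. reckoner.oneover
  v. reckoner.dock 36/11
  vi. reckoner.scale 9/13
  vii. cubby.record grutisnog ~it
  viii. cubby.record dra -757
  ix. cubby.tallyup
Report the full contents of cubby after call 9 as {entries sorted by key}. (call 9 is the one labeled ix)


Answer: {dra=-757, grutisnog=-4503/2002}

Derivation:
> cubby.purge k→snebid
[out] gusta
> recast.translate v→-9914 u_from→mm u_to→ft
[out] -24785/762
> reckoner.begin x→42
[out] 42
> reckoner.oneover
[out] 1/42
> reckoner.dock x→36/11
[out] -1501/462
> reckoner.scale x→9/13
[out] -4503/2002
> cubby.record k→grutisnog v→~it
[out] nil
> cubby.record k→dra v→-757
[out] nil
> cubby.tallyup
[out] 2


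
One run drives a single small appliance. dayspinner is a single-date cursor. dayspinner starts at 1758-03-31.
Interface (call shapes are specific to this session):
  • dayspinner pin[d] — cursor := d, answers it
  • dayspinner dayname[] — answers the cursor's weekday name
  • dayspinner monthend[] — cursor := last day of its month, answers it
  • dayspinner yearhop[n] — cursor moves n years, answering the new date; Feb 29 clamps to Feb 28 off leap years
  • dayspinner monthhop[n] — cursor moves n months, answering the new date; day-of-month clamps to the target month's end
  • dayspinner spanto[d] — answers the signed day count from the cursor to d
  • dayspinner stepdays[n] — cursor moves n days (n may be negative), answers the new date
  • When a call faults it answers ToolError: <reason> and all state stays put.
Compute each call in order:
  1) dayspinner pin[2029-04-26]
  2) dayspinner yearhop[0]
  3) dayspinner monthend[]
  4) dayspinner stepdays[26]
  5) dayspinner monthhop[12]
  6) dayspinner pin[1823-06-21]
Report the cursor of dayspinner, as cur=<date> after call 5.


$ dayspinner pin d='2029-04-26'
[out] 2029-04-26
$ dayspinner yearhop n='0'
[out] 2029-04-26
$ dayspinner monthend
[out] 2029-04-30
$ dayspinner stepdays n='26'
[out] 2029-05-26
$ dayspinner monthhop n='12'
[out] 2030-05-26
$ dayspinner pin d='1823-06-21'
[out] 1823-06-21

Answer: cur=2030-05-26


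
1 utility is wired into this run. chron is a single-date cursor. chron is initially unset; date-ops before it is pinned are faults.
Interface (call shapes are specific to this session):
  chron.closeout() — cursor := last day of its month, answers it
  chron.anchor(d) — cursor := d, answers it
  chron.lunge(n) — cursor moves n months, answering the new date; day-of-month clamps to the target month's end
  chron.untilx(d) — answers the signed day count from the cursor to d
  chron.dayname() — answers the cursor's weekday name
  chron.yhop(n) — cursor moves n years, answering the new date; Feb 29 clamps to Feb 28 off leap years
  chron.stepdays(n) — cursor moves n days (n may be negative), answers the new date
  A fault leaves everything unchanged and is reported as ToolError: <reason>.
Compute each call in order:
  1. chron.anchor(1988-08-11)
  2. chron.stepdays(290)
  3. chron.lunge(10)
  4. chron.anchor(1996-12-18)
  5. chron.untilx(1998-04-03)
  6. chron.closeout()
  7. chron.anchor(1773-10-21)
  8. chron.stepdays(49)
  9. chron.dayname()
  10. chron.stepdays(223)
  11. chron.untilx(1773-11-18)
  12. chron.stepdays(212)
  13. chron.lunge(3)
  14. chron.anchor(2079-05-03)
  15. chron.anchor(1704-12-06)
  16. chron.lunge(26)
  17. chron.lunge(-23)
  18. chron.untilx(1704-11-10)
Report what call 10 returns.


Answer: 1774-07-20

Derivation:
Do: chron.anchor[d=1988-08-11]
See: 1988-08-11
Do: chron.stepdays[n=290]
See: 1989-05-28
Do: chron.lunge[n=10]
See: 1990-03-28
Do: chron.anchor[d=1996-12-18]
See: 1996-12-18
Do: chron.untilx[d=1998-04-03]
See: 471
Do: chron.closeout[]
See: 1996-12-31
Do: chron.anchor[d=1773-10-21]
See: 1773-10-21
Do: chron.stepdays[n=49]
See: 1773-12-09
Do: chron.dayname[]
See: Thursday
Do: chron.stepdays[n=223]
See: 1774-07-20
Do: chron.untilx[d=1773-11-18]
See: -244
Do: chron.stepdays[n=212]
See: 1775-02-17
Do: chron.lunge[n=3]
See: 1775-05-17
Do: chron.anchor[d=2079-05-03]
See: 2079-05-03
Do: chron.anchor[d=1704-12-06]
See: 1704-12-06
Do: chron.lunge[n=26]
See: 1707-02-06
Do: chron.lunge[n=-23]
See: 1705-03-06
Do: chron.untilx[d=1704-11-10]
See: -116


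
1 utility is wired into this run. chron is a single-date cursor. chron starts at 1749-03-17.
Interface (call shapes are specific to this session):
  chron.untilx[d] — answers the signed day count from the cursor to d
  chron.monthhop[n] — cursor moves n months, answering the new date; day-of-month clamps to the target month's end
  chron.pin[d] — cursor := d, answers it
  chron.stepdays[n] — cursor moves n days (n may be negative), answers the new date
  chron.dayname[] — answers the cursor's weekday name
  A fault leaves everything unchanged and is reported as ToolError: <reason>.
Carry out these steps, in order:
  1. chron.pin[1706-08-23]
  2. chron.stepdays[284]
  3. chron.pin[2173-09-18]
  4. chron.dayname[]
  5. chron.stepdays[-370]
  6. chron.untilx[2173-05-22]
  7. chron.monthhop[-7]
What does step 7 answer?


Answer: 2172-02-13

Derivation:
>> chron.pin(d→1706-08-23)
<< 1706-08-23
>> chron.stepdays(n→284)
<< 1707-06-03
>> chron.pin(d→2173-09-18)
<< 2173-09-18
>> chron.dayname()
<< Saturday
>> chron.stepdays(n→-370)
<< 2172-09-13
>> chron.untilx(d→2173-05-22)
<< 251
>> chron.monthhop(n→-7)
<< 2172-02-13


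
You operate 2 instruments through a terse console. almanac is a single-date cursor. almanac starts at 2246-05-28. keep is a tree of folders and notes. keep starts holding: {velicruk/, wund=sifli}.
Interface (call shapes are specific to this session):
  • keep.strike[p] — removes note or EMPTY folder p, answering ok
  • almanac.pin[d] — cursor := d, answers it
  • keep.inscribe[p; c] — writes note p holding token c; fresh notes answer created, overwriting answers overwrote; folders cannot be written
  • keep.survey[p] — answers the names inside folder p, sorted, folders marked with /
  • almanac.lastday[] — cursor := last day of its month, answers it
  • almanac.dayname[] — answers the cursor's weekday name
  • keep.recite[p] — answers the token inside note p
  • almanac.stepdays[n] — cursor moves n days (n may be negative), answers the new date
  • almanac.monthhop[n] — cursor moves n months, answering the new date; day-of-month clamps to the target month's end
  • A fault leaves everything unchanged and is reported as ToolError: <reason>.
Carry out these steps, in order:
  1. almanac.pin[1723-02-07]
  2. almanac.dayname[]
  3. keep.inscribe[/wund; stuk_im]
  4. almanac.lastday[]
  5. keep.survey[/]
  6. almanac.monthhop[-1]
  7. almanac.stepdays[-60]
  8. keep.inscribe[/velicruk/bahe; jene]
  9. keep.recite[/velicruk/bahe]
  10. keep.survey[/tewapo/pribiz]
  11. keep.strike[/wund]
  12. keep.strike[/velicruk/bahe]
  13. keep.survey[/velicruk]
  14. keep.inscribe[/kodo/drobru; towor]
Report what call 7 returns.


Answer: 1722-11-29

Derivation:
>> almanac.pin(1723-02-07)
<< 1723-02-07
>> almanac.dayname()
<< Sunday
>> keep.inscribe(/wund, stuk_im)
<< overwrote
>> almanac.lastday()
<< 1723-02-28
>> keep.survey(/)
<< [velicruk/, wund]
>> almanac.monthhop(-1)
<< 1723-01-28
>> almanac.stepdays(-60)
<< 1722-11-29
>> keep.inscribe(/velicruk/bahe, jene)
<< created
>> keep.recite(/velicruk/bahe)
<< jene
>> keep.survey(/tewapo/pribiz)
<< ToolError: not found
>> keep.strike(/wund)
<< ok
>> keep.strike(/velicruk/bahe)
<< ok
>> keep.survey(/velicruk)
<< []
>> keep.inscribe(/kodo/drobru, towor)
<< ToolError: no parent


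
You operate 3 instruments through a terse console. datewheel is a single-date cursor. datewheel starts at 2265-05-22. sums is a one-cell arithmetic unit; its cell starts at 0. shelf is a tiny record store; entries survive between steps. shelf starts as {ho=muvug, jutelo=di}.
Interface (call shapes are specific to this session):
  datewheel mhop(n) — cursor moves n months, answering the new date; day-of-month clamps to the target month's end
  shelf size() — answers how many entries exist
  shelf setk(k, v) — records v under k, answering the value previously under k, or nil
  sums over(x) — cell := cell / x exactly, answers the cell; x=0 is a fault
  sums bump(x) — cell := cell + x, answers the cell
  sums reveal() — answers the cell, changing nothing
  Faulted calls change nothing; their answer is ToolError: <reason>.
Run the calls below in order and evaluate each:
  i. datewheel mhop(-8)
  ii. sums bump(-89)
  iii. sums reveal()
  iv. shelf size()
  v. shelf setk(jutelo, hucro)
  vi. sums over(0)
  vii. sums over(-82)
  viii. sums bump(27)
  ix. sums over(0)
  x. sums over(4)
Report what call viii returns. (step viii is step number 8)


Answer: 2303/82

Derivation:
Now I run datewheel mhop on n='-8', and observe 2264-09-22.
I try sums bump on x='-89', giving -89.
Using sums reveal(): -89.
I invoke shelf size: 2.
I invoke shelf setk on k='jutelo', v='hucro', and get di.
Calling sums over on x='0', — result: ToolError: division by zero.
I call sums over on x='-82', which returns 89/82.
Next I call sums bump on x='27', — result: 2303/82.
I try sums over on x='0', — result: ToolError: division by zero.
I use sums over on x='4', — result: 2303/328.


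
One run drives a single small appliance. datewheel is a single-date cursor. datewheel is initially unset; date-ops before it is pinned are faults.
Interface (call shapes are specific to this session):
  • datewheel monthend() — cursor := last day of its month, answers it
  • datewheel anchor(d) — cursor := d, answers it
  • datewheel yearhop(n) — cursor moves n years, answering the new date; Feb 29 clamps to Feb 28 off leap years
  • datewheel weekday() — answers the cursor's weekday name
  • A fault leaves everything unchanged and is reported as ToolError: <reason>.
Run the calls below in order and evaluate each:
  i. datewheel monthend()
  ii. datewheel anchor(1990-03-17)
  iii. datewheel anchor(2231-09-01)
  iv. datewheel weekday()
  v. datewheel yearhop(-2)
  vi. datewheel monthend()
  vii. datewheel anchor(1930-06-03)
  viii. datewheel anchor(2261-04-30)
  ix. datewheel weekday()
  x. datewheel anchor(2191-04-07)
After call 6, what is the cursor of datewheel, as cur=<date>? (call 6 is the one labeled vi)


Answer: cur=2229-09-30

Derivation:
// datewheel monthend() : ToolError: no date set
// datewheel anchor(d=1990-03-17) : 1990-03-17
// datewheel anchor(d=2231-09-01) : 2231-09-01
// datewheel weekday() : Thursday
// datewheel yearhop(n=-2) : 2229-09-01
// datewheel monthend() : 2229-09-30
// datewheel anchor(d=1930-06-03) : 1930-06-03
// datewheel anchor(d=2261-04-30) : 2261-04-30
// datewheel weekday() : Tuesday
// datewheel anchor(d=2191-04-07) : 2191-04-07


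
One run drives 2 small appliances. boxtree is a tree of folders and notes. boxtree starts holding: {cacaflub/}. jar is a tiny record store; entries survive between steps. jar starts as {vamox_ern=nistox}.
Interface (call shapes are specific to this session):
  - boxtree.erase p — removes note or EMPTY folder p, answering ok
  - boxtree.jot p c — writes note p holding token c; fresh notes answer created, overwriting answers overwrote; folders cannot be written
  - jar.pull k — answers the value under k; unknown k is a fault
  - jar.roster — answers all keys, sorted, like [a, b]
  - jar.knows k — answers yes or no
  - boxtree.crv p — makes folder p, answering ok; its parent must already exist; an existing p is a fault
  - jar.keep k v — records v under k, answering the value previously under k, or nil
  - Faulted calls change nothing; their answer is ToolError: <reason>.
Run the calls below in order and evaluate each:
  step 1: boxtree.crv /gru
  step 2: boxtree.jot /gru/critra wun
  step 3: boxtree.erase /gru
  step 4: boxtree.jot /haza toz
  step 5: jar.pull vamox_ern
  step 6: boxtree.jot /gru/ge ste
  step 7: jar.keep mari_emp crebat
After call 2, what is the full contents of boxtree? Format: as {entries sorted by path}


;; 1. boxtree.crv(p='/gru') : ok
;; 2. boxtree.jot(p='/gru/critra', c='wun') : created
;; 3. boxtree.erase(p='/gru') : ToolError: not empty
;; 4. boxtree.jot(p='/haza', c='toz') : created
;; 5. jar.pull(k='vamox_ern') : nistox
;; 6. boxtree.jot(p='/gru/ge', c='ste') : created
;; 7. jar.keep(k='mari_emp', v='crebat') : nil

Answer: {cacaflub/, gru/, gru/critra=wun}


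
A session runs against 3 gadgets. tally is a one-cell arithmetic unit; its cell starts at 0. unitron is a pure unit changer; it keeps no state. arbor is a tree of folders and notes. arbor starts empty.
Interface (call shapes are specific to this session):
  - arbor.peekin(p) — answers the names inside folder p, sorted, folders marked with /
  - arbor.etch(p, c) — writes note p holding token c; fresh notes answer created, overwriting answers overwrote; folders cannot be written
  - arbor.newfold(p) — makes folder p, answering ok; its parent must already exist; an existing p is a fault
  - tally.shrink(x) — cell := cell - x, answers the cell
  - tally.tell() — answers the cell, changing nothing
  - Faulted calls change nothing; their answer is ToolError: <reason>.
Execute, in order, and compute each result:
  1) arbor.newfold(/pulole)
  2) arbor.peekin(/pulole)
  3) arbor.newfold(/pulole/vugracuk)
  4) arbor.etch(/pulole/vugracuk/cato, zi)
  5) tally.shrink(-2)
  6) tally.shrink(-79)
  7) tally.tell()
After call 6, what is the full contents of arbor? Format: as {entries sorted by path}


Answer: {pulole/, pulole/vugracuk/, pulole/vugracuk/cato=zi}

Derivation:
;; 1. newfold(p=/pulole) => ok
;; 2. peekin(p=/pulole) => []
;; 3. newfold(p=/pulole/vugracuk) => ok
;; 4. etch(p=/pulole/vugracuk/cato, c=zi) => created
;; 5. shrink(x=-2) => 2
;; 6. shrink(x=-79) => 81
;; 7. tell() => 81


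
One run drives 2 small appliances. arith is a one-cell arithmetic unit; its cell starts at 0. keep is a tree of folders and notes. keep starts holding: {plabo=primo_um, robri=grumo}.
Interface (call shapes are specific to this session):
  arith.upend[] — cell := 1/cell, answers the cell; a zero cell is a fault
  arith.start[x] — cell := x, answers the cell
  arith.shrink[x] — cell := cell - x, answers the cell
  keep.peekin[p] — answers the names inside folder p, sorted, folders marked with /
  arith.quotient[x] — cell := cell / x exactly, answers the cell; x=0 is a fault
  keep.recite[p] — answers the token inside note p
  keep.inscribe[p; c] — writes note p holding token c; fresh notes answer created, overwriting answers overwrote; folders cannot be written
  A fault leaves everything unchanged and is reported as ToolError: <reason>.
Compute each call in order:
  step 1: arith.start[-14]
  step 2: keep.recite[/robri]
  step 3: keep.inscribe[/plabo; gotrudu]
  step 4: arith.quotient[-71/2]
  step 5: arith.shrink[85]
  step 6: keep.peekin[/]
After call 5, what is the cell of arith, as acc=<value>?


→ arith.start(x=-14)
← -14
→ keep.recite(p=/robri)
← grumo
→ keep.inscribe(p=/plabo, c=gotrudu)
← overwrote
→ arith.quotient(x=-71/2)
← 28/71
→ arith.shrink(x=85)
← -6007/71
→ keep.peekin(p=/)
← [plabo, robri]

Answer: acc=-6007/71


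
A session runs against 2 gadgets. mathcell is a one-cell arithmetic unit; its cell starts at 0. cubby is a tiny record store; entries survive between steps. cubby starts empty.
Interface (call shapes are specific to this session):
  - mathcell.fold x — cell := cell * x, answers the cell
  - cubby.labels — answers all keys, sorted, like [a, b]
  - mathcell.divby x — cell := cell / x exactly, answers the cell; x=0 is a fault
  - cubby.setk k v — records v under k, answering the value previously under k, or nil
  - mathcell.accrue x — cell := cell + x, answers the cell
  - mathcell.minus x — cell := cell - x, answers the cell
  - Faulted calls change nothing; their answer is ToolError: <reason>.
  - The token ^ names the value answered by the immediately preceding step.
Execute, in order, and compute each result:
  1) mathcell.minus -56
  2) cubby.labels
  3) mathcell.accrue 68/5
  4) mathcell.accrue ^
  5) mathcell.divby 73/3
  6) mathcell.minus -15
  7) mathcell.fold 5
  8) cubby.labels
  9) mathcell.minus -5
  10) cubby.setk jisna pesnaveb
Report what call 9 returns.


Answer: 7928/73

Derivation:
Invoking minus passing x→-56, yielding 56.
Calling labels, → [].
I try accrue passing x→68/5: 348/5.
Then accrue passing x→^, which returns 696/5.
Then divby passing x→73/3, → 2088/365.
Calling minus passing x→-15, giving 7563/365.
I invoke fold passing x→5, giving 7563/73.
Next I call labels, — result: [].
Calling minus passing x→-5, and see 7928/73.
Now I run setk passing k→jisna, v→pesnaveb, which returns nil.


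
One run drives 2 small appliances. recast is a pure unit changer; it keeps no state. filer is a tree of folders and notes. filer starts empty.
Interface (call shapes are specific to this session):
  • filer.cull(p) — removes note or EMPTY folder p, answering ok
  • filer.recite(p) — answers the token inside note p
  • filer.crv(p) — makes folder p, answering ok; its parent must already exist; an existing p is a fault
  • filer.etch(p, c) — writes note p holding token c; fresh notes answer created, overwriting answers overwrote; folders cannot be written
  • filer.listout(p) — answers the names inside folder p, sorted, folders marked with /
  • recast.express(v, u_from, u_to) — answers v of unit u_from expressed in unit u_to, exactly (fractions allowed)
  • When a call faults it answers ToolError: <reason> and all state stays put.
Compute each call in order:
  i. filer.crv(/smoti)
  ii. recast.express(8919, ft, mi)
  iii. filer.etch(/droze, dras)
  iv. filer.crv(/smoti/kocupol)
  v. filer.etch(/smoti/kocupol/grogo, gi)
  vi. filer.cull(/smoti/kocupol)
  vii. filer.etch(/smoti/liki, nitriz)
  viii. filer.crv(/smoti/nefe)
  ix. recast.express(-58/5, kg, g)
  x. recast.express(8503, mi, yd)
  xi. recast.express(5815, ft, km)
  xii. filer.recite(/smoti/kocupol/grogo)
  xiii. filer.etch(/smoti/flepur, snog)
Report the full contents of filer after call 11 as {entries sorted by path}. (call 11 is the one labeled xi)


Answer: {droze=dras, smoti/, smoti/kocupol/, smoti/kocupol/grogo=gi, smoti/liki=nitriz, smoti/nefe/}

Derivation:
Using filer.crv using p=/smoti, yielding ok.
Then recast.express using v=8919, u_from=ft, u_to=mi, and observe 2973/1760.
I try filer.etch using p=/droze, c=dras, — result: created.
I try filer.crv using p=/smoti/kocupol, — result: ok.
Now I run filer.etch using p=/smoti/kocupol/grogo, c=gi, which returns created.
I call filer.cull using p=/smoti/kocupol: ToolError: not empty.
Then filer.etch using p=/smoti/liki, c=nitriz, giving created.
Using filer.crv using p=/smoti/nefe, and observe ok.
Then recast.express using v=-58/5, u_from=kg, u_to=g, and see -11600.
Now I run recast.express using v=8503, u_from=mi, u_to=yd, and get 14965280.
Then recast.express using v=5815, u_from=ft, u_to=km, — result: 443103/250000.
Next I call filer.recite using p=/smoti/kocupol/grogo, and see gi.
I invoke filer.etch using p=/smoti/flepur, c=snog: created.


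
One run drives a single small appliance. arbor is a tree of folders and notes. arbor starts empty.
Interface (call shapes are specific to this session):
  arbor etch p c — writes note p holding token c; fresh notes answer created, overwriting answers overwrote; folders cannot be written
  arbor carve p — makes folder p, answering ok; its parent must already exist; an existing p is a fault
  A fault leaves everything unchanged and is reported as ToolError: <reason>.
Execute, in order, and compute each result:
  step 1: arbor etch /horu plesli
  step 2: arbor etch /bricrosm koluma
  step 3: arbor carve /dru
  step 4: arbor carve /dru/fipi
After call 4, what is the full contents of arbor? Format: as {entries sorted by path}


Answer: {bricrosm=koluma, dru/, dru/fipi/, horu=plesli}

Derivation:
→ arbor etch(p→/horu, c→plesli)
← created
→ arbor etch(p→/bricrosm, c→koluma)
← created
→ arbor carve(p→/dru)
← ok
→ arbor carve(p→/dru/fipi)
← ok


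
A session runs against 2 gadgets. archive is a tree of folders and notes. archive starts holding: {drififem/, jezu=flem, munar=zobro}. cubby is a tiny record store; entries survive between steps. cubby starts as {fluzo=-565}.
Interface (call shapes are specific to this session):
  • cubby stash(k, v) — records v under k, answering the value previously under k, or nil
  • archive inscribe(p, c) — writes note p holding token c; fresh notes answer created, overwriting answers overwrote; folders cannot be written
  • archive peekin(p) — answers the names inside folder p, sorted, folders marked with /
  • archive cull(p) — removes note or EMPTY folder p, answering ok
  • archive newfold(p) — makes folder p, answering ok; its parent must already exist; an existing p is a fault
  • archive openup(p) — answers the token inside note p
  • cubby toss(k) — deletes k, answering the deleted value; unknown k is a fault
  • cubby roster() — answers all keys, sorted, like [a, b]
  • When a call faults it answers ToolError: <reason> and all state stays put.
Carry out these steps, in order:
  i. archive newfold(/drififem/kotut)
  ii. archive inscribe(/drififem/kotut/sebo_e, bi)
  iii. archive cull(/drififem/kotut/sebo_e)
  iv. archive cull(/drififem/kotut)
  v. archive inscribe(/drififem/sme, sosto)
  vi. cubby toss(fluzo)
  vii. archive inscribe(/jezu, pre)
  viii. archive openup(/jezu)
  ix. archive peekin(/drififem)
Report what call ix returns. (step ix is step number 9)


Answer: [sme]

Derivation:
% 1. archive newfold(p→/drififem/kotut) == ok
% 2. archive inscribe(p→/drififem/kotut/sebo_e, c→bi) == created
% 3. archive cull(p→/drififem/kotut/sebo_e) == ok
% 4. archive cull(p→/drififem/kotut) == ok
% 5. archive inscribe(p→/drififem/sme, c→sosto) == created
% 6. cubby toss(k→fluzo) == -565
% 7. archive inscribe(p→/jezu, c→pre) == overwrote
% 8. archive openup(p→/jezu) == pre
% 9. archive peekin(p→/drififem) == [sme]


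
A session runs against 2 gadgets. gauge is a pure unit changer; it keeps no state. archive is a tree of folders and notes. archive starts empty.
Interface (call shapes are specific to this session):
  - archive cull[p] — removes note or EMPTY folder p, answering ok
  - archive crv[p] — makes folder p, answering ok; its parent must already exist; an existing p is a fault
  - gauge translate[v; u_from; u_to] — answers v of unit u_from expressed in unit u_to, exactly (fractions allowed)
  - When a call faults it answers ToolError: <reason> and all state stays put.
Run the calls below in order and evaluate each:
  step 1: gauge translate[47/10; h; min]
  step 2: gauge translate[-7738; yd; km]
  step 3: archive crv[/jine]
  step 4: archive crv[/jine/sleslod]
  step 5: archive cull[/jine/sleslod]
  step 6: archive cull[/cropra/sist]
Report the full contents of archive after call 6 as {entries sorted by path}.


Answer: {jine/}

Derivation:
I invoke gauge translate with v: 47/10, u_from: h, u_to: min, — result: 282.
I call gauge translate with v: -7738, u_from: yd, u_to: km, and observe -4422267/625000.
Invoking archive crv with p: /jine: ok.
Calling archive crv with p: /jine/sleslod, — result: ok.
Invoking archive cull with p: /jine/sleslod, giving ok.
I invoke archive cull with p: /cropra/sist, and get ToolError: not found.


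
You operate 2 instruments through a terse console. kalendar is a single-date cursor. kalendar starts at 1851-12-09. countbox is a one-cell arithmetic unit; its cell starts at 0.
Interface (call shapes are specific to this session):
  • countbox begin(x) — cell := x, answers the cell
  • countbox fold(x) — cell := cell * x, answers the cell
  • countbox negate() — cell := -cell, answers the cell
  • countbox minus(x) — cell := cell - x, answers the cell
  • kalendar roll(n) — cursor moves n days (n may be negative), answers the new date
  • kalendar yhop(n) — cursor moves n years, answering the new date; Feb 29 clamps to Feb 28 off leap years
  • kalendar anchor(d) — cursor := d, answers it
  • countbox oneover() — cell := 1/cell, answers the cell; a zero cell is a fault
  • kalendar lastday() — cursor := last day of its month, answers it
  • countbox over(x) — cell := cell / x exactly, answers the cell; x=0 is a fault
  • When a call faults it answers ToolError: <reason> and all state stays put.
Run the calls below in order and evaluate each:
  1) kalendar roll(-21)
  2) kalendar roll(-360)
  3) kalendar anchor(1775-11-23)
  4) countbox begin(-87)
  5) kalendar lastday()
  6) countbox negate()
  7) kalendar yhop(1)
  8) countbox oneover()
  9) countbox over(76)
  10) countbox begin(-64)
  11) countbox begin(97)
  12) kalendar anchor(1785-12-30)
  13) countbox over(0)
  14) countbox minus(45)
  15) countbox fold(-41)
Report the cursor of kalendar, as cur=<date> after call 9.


Answer: cur=1776-11-30

Derivation:
·→ kalendar roll(n=-21)
·← 1851-11-18
·→ kalendar roll(n=-360)
·← 1850-11-23
·→ kalendar anchor(d=1775-11-23)
·← 1775-11-23
·→ countbox begin(x=-87)
·← -87
·→ kalendar lastday()
·← 1775-11-30
·→ countbox negate()
·← 87
·→ kalendar yhop(n=1)
·← 1776-11-30
·→ countbox oneover()
·← 1/87
·→ countbox over(x=76)
·← 1/6612
·→ countbox begin(x=-64)
·← -64
·→ countbox begin(x=97)
·← 97
·→ kalendar anchor(d=1785-12-30)
·← 1785-12-30
·→ countbox over(x=0)
·← ToolError: division by zero
·→ countbox minus(x=45)
·← 52
·→ countbox fold(x=-41)
·← -2132
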